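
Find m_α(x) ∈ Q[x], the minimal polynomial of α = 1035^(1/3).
m_α(x) = x^3 - 1035

α satisfies α^3 = 1035, so x^3 - 1035 annihilates α. By the rational root test, a rational root p/q (in lowest terms) of x^3 - 1035 would satisfy p^3 = 1035 q^3, forcing q = 1 and p^3 = 1035; but 1035 is not a perfect cube, contradiction. A monic cubic over Q with no rational root is irreducible (any nontrivial factorization would include a linear factor). Hence x^3 - 1035 is the minimal polynomial of α, and in particular [Q(α):Q] = 3.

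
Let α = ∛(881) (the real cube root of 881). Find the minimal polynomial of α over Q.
m_α(x) = x^3 - 881

α satisfies α^3 = 881, so x^3 - 881 annihilates α. By the rational root test, a rational root p/q (in lowest terms) of x^3 - 881 would satisfy p^3 = 881 q^3, forcing q = 1 and p^3 = 881; but 881 is not a perfect cube, contradiction. A monic cubic over Q with no rational root is irreducible (any nontrivial factorization would include a linear factor). Hence x^3 - 881 is the minimal polynomial of α, and in particular [Q(α):Q] = 3.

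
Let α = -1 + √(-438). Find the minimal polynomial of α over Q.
m_α(x) = x^2 + 2x + 439

From α + 1 = √(-438), squaring gives (α + 1)^2 = -438, i.e. α^2 + 2α + 1 = -438, so α^2 + 2α + 439 = 0. The discriminant of x^2 + 2x + 439 is (2)^2 - 4·(439) = 4 - 1756 = -1752, and 4·(-438) is not a perfect square in Q since -438 is squarefree and ≠ 1. Hence x^2 + 2x + 439 is irreducible over Q and is the minimal polynomial of α.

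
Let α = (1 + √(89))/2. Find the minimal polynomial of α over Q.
m_α(x) = x^2 - x - 22

From 2α - 1 = √(89), squaring gives (2α - 1)^2 = 89, i.e. 4α^2 - 4α + 1 = 89, so α^2 - α + (1 - 89)/4 = 0. Since 89 ≡ 1 (mod 4), (1 - 89)/4 = -22 ∈ Z. The polynomial x^2 - x - 22 has discriminant 1 - 4·(-22) = 89, which is not a perfect square in Q (d = 89 is squarefree and ≠ 1), so x^2 - x - 22 is irreducible over Q. It is the minimal polynomial of α.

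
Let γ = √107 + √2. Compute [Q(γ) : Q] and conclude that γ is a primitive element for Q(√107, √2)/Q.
[Q(γ) : Q] = 4 (equivalently, Q(γ) = Q(√107, √2))

Obviously Q(γ) ⊆ Q(√107, √2), and [Q(√107, √2):Q] = 4 (since 107, 2 are distinct squarefree integers > 1 with 214 not a perfect square). To show equality we compute the minimal polynomial of γ. From γ = √107 + √2: γ^2 = 107 + 2√(214) + 2 = 109 + 2√(214), so γ^2 - 109 = 2√(214); squaring, (γ^2 - 109)^2 = 4·214, i.e. γ^4 - 218γ^2 + 11881 - 856 = 0, i.e. γ^4 - 218γ^2 + 11025 = 0. So γ is a root of x^4 - 218x^2 + 11025. This polynomial is irreducible over Q: it has no rational root (each ±√107 ± √2 is irrational), and any factorization into two quadratics over Q would force √(214) ∈ Q (pairing opposite roots) or √107, √2 ∈ Q (other pairings), all impossible. Hence [Q(γ):Q] = 4 = [Q(√107, √2):Q], so Q(γ) = Q(√107, √2).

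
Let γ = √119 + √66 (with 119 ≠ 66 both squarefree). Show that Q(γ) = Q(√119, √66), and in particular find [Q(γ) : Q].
[Q(γ) : Q] = 4 (equivalently, Q(γ) = Q(√119, √66))

Obviously Q(γ) ⊆ Q(√119, √66), and [Q(√119, √66):Q] = 4 (since 119, 66 are distinct squarefree integers > 1 with 7854 not a perfect square). To show equality we compute the minimal polynomial of γ. From γ = √119 + √66: γ^2 = 119 + 2√(7854) + 66 = 185 + 2√(7854), so γ^2 - 185 = 2√(7854); squaring, (γ^2 - 185)^2 = 4·7854, i.e. γ^4 - 370γ^2 + 34225 - 31416 = 0, i.e. γ^4 - 370γ^2 + 2809 = 0. So γ is a root of x^4 - 370x^2 + 2809. This polynomial is irreducible over Q: it has no rational root (each ±√119 ± √66 is irrational), and any factorization into two quadratics over Q would force √(7854) ∈ Q (pairing opposite roots) or √119, √66 ∈ Q (other pairings), all impossible. Hence [Q(γ):Q] = 4 = [Q(√119, √66):Q], so Q(γ) = Q(√119, √66).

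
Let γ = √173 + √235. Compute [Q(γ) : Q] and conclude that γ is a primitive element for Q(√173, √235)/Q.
[Q(γ) : Q] = 4 (equivalently, Q(γ) = Q(√173, √235))

Obviously Q(γ) ⊆ Q(√173, √235), and [Q(√173, √235):Q] = 4 (since 173, 235 are distinct squarefree integers > 1 with 40655 not a perfect square). To show equality we compute the minimal polynomial of γ. From γ = √173 + √235: γ^2 = 173 + 2√(40655) + 235 = 408 + 2√(40655), so γ^2 - 408 = 2√(40655); squaring, (γ^2 - 408)^2 = 4·40655, i.e. γ^4 - 816γ^2 + 166464 - 162620 = 0, i.e. γ^4 - 816γ^2 + 3844 = 0. So γ is a root of x^4 - 816x^2 + 3844. This polynomial is irreducible over Q: it has no rational root (each ±√173 ± √235 is irrational), and any factorization into two quadratics over Q would force √(40655) ∈ Q (pairing opposite roots) or √173, √235 ∈ Q (other pairings), all impossible. Hence [Q(γ):Q] = 4 = [Q(√173, √235):Q], so Q(γ) = Q(√173, √235).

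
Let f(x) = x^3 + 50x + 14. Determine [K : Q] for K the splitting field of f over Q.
[K : Q] = 6

By the rational root test, any rational root of the monic integer polynomial f(x) = x^3 + 50x + 14 must be an integer dividing the constant term 14, i.e. one of ±{1, 2, 7, 14}. Evaluating: f(1) = 65, f(-1) = -37, f(2) = 122, f(-2) = -94, f(7) = 707, f(-7) = -679, f(14) = 3458, f(-14) = -3430; none is 0, so f has no rational root and is therefore irreducible over Q (a cubic with no linear factor over a field is irreducible). For an irreducible cubic, the Galois group is A_3 or S_3 according as the discriminant disc(f) = -4a^3 - 27b^2 = -4·(50)^3 - 27·(14)^2 = -505292 is or is not a square in Q. Here disc(f) = -505292 is not a perfect square in Q, so the Galois group of f over Q is not contained in A_3 and must be all of S_3. The splitting field has degree |S_3| = 6 over Q, so [K : Q] = 6.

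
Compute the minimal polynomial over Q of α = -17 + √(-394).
m_α(x) = x^2 + 34x + 683

From α + 17 = √(-394), squaring gives (α + 17)^2 = -394, i.e. α^2 + 34α + 289 = -394, so α^2 + 34α + 683 = 0. The discriminant of x^2 + 34x + 683 is (34)^2 - 4·(683) = 1156 - 2732 = -1576, and 4·(-394) is not a perfect square in Q since -394 is squarefree and ≠ 1. Hence x^2 + 34x + 683 is irreducible over Q and is the minimal polynomial of α.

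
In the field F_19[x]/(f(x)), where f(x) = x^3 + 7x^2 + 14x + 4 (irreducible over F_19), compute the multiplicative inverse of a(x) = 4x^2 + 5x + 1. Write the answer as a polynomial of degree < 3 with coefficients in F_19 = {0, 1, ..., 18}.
a(x)^(-1) ≡ 13x^2 + 13x + 1 (mod f(x))

Since f is irreducible over F_19, F_19[x]/(f) is a field and a(x) ≠ 0 has an inverse. Apply the extended Euclidean algorithm to f(x) and a(x) in F_19[x]: f(x) = (5x + 5)·a(x) + (3x + 18);  a(x) = (14x)·(3x + 18) + (1). The last nonzero remainder is the constant 1 = gcd(f, a) in F_19. Back-substituting through the division chain expresses 1 = s(x)·a(x) + t(x)·f(x) with s(x) ≡ 13x^2 + 13x + 1 (mod f), so a(x)^(-1) ≡ s(x) = 13x^2 + 13x + 1 (mod f). Check: (4x^2 + 5x + 1)·(13x^2 + 13x + 1) = 14x^4 + 3x^3 + 6x^2 + 18x + 1 ≡ 1 (mod x^3 + 7x^2 + 14x + 4).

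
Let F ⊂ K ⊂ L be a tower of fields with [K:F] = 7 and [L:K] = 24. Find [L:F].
[L:F] = 168

The tower law says that for any tower of field extensions F ⊂ K ⊂ L with finite degrees, [L:F] = [L:K] · [K:F]. Here this gives [L:F] = 24 · 7 = 168.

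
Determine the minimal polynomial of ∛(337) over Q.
m_α(x) = x^3 - 337

α satisfies α^3 = 337, so x^3 - 337 annihilates α. By the rational root test, a rational root p/q (in lowest terms) of x^3 - 337 would satisfy p^3 = 337 q^3, forcing q = 1 and p^3 = 337; but 337 is not a perfect cube, contradiction. A monic cubic over Q with no rational root is irreducible (any nontrivial factorization would include a linear factor). Hence x^3 - 337 is the minimal polynomial of α, and in particular [Q(α):Q] = 3.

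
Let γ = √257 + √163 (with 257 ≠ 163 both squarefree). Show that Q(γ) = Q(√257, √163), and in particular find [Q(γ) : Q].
[Q(γ) : Q] = 4 (equivalently, Q(γ) = Q(√257, √163))

Obviously Q(γ) ⊆ Q(√257, √163), and [Q(√257, √163):Q] = 4 (since 257, 163 are distinct squarefree integers > 1 with 41891 not a perfect square). To show equality we compute the minimal polynomial of γ. From γ = √257 + √163: γ^2 = 257 + 2√(41891) + 163 = 420 + 2√(41891), so γ^2 - 420 = 2√(41891); squaring, (γ^2 - 420)^2 = 4·41891, i.e. γ^4 - 840γ^2 + 176400 - 167564 = 0, i.e. γ^4 - 840γ^2 + 8836 = 0. So γ is a root of x^4 - 840x^2 + 8836. This polynomial is irreducible over Q: it has no rational root (each ±√257 ± √163 is irrational), and any factorization into two quadratics over Q would force √(41891) ∈ Q (pairing opposite roots) or √257, √163 ∈ Q (other pairings), all impossible. Hence [Q(γ):Q] = 4 = [Q(√257, √163):Q], so Q(γ) = Q(√257, √163).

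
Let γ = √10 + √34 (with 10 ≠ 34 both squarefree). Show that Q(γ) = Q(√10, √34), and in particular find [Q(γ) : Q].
[Q(γ) : Q] = 4 (equivalently, Q(γ) = Q(√10, √34))

Obviously Q(γ) ⊆ Q(√10, √34), and [Q(√10, √34):Q] = 4 (since 10, 34 are distinct squarefree integers > 1 with 340 not a perfect square). To show equality we compute the minimal polynomial of γ. From γ = √10 + √34: γ^2 = 10 + 2√(340) + 34 = 44 + 2√(340), so γ^2 - 44 = 2√(340); squaring, (γ^2 - 44)^2 = 4·340, i.e. γ^4 - 88γ^2 + 1936 - 1360 = 0, i.e. γ^4 - 88γ^2 + 576 = 0. So γ is a root of x^4 - 88x^2 + 576. This polynomial is irreducible over Q: it has no rational root (each ±√10 ± √34 is irrational), and any factorization into two quadratics over Q would force √(340) ∈ Q (pairing opposite roots) or √10, √34 ∈ Q (other pairings), all impossible. Hence [Q(γ):Q] = 4 = [Q(√10, √34):Q], so Q(γ) = Q(√10, √34).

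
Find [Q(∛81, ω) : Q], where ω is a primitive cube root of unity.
[Q(∛81, ω) : Q] = 6

[Q(∛81):Q] = 3 (min poly x^3 - 81, irreducible since 81 is not a perfect cube). [Q(ω):Q] = 2 (min poly x^2 + x + 1). Since Q(∛81) ⊂ R and ω ∉ R, we have ω ∉ Q(∛81), so x^2 + x + 1 remains irreducible over Q(∛81) and [Q(∛81, ω) : Q(∛81)] = 2. By the tower law, [Q(∛81, ω) : Q] = 3 · 2 = 6. (In fact Q(∛81, ω) is the splitting field of x^3 - 81 over Q.)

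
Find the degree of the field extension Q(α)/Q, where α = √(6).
[Q(α):Q] = 2

[Q(α):Q] equals the degree of the minimal polynomial of α. Here α^2 = 6 and x^2 - 6 is irreducible (d = 6 is squarefree, ≠ 1, hence not a square), so deg(m_α) = 2. Thus [Q(α):Q] = 2.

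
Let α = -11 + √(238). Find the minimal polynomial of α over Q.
m_α(x) = x^2 + 22x - 117

From α + 11 = √(238), squaring gives (α + 11)^2 = 238, i.e. α^2 + 22α + 121 = 238, so α^2 + 22α - 117 = 0. The discriminant of x^2 + 22x - 117 is (22)^2 - 4·(-117) = 484 + 468 = 952, and 4·(238) is not a perfect square in Q since 238 is squarefree and ≠ 1. Hence x^2 + 22x - 117 is irreducible over Q and is the minimal polynomial of α.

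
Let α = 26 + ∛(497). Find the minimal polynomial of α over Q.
m_α(x) = x^3 - 78x^2 + 2028x - 18073

Set β = α - 26 = ∛(497), so β^3 = 497. Then (α - 26)^3 - 497 = 0, i.e. α is a root of g(x) = (x - 26)^3 - 497 = x^3 - 78x^2 + 2028x - 18073. Since g(x) = h(x - 26) where h(x) = x^3 - 497, and h is irreducible over Q (because 497 is not a perfect cube, so h has no rational root, and a monic cubic with no rational root is irreducible), g is also irreducible (irreducibility is preserved under the substitution x → x - 26). Hence m_α(x) = x^3 - 78x^2 + 2028x - 18073.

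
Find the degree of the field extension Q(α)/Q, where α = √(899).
[Q(α):Q] = 2

[Q(α):Q] equals the degree of the minimal polynomial of α. Here α^2 = 899 and x^2 - 899 is irreducible (d = 899 is squarefree, ≠ 1, hence not a square), so deg(m_α) = 2. Thus [Q(α):Q] = 2.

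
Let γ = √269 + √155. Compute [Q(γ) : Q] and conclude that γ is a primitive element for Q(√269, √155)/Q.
[Q(γ) : Q] = 4 (equivalently, Q(γ) = Q(√269, √155))

Obviously Q(γ) ⊆ Q(√269, √155), and [Q(√269, √155):Q] = 4 (since 269, 155 are distinct squarefree integers > 1 with 41695 not a perfect square). To show equality we compute the minimal polynomial of γ. From γ = √269 + √155: γ^2 = 269 + 2√(41695) + 155 = 424 + 2√(41695), so γ^2 - 424 = 2√(41695); squaring, (γ^2 - 424)^2 = 4·41695, i.e. γ^4 - 848γ^2 + 179776 - 166780 = 0, i.e. γ^4 - 848γ^2 + 12996 = 0. So γ is a root of x^4 - 848x^2 + 12996. This polynomial is irreducible over Q: it has no rational root (each ±√269 ± √155 is irrational), and any factorization into two quadratics over Q would force √(41695) ∈ Q (pairing opposite roots) or √269, √155 ∈ Q (other pairings), all impossible. Hence [Q(γ):Q] = 4 = [Q(√269, √155):Q], so Q(γ) = Q(√269, √155).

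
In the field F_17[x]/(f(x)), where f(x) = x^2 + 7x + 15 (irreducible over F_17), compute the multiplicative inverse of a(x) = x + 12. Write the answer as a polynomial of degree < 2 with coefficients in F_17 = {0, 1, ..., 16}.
a(x)^(-1) ≡ 12x + 8 (mod f(x))

Since f is irreducible over F_17, F_17[x]/(f) is a field and a(x) ≠ 0 has an inverse. Apply the extended Euclidean algorithm to f(x) and a(x) in F_17[x]: f(x) = (x + 12)·a(x) + (7). The last nonzero remainder is the constant 7 = gcd(f, a) in F_17. Back-substituting through the division chain expresses 7 = s(x)·a(x) + t(x)·f(x) with s(x) ≡ 16x + 5 (mod f), so (16x + 5)·a(x) ≡ 7 (mod f). Multiplying by 7^(-1) ≡ 5 in F_17 gives a(x)^(-1) ≡ 5·(16x + 5) ≡ 12x + 8 (mod f). Check: (x + 12)·(12x + 8) = 12x^2 + 16x + 11 ≡ 1 (mod x^2 + 7x + 15).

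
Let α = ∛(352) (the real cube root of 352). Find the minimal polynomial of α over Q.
m_α(x) = x^3 - 352

α satisfies α^3 = 352, so x^3 - 352 annihilates α. By the rational root test, a rational root p/q (in lowest terms) of x^3 - 352 would satisfy p^3 = 352 q^3, forcing q = 1 and p^3 = 352; but 352 is not a perfect cube, contradiction. A monic cubic over Q with no rational root is irreducible (any nontrivial factorization would include a linear factor). Hence x^3 - 352 is the minimal polynomial of α, and in particular [Q(α):Q] = 3.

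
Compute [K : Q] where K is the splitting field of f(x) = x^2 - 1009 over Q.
[K : Q] = 2

f(x) = x^2 - 1009 factors as (x - √1009)(x + √1009). The splitting field is K = Q(√1009). Since 1009 is squarefree and > 1, it is not a perfect square, so x^2 - 1009 is irreducible over Q and [Q(√1009) : Q] = 2. Hence [K : Q] = 2.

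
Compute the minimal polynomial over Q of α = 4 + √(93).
m_α(x) = x^2 - 8x - 77

From α - 4 = √(93), squaring gives (α - 4)^2 = 93, i.e. α^2 - 8α + 16 = 93, so α^2 - 8α - 77 = 0. The discriminant of x^2 - 8x - 77 is (-8)^2 - 4·(-77) = 64 + 308 = 372, and 4·(93) is not a perfect square in Q since 93 is squarefree and ≠ 1. Hence x^2 - 8x - 77 is irreducible over Q and is the minimal polynomial of α.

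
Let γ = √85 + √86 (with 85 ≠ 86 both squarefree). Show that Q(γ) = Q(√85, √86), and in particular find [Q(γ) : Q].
[Q(γ) : Q] = 4 (equivalently, Q(γ) = Q(√85, √86))

Obviously Q(γ) ⊆ Q(√85, √86), and [Q(√85, √86):Q] = 4 (since 85, 86 are distinct squarefree integers > 1 with 7310 not a perfect square). To show equality we compute the minimal polynomial of γ. From γ = √85 + √86: γ^2 = 85 + 2√(7310) + 86 = 171 + 2√(7310), so γ^2 - 171 = 2√(7310); squaring, (γ^2 - 171)^2 = 4·7310, i.e. γ^4 - 342γ^2 + 29241 - 29240 = 0, i.e. γ^4 - 342γ^2 + 1 = 0. So γ is a root of x^4 - 342x^2 + 1. This polynomial is irreducible over Q: it has no rational root (each ±√85 ± √86 is irrational), and any factorization into two quadratics over Q would force √(7310) ∈ Q (pairing opposite roots) or √85, √86 ∈ Q (other pairings), all impossible. Hence [Q(γ):Q] = 4 = [Q(√85, √86):Q], so Q(γ) = Q(√85, √86).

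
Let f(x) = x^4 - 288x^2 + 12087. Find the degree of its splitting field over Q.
[K : Q] = 4

Solving the quadratic in x^2: x^2 = (288 ± √(288^2 - 4·12087))/2 = (288 ± √34596)/2 = (288 ± 186)/2, giving x^2 = 237 or x^2 = 51. So f(x) = (x^2 - 237)(x^2 - 51) and the roots of f are ±√237, ±√51. Hence the splitting field is K = Q(√237, √51). Since 237 and 51 are distinct squarefree integers > 1, their product 12087 is not a perfect square, so √51 ∉ Q(√237). By the tower law [K:Q] = [Q(√237,√51):Q(√237)] · [Q(√237):Q] = 2 · 2 = 4.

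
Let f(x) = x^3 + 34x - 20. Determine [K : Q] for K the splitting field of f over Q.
[K : Q] = 6

By the rational root test, any rational root of the monic integer polynomial f(x) = x^3 + 34x - 20 must be an integer dividing the constant term -20, i.e. one of ±{1, 2, 4, 5, 10, 20}. Evaluating: f(1) = 15, f(-1) = -55, f(2) = 56, f(-2) = -96, f(4) = 180, f(-4) = -220, f(5) = 275, f(-5) = -315, f(10) = 1320, f(-10) = -1360, f(20) = 8660, f(-20) = -8700; none is 0, so f has no rational root and is therefore irreducible over Q (a cubic with no linear factor over a field is irreducible). For an irreducible cubic, the Galois group is A_3 or S_3 according as the discriminant disc(f) = -4a^3 - 27b^2 = -4·(34)^3 - 27·(-20)^2 = -168016 is or is not a square in Q. Here disc(f) = -168016 is not a perfect square in Q, so the Galois group of f over Q is not contained in A_3 and must be all of S_3. The splitting field has degree |S_3| = 6 over Q, so [K : Q] = 6.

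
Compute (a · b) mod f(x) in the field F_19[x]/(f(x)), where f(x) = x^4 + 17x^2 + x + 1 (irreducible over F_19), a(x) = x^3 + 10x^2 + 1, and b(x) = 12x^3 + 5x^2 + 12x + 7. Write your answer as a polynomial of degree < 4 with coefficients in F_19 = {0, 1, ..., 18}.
a · b ≡ 16x^3 + 15x^2 + 10x + 16 (mod f(x))

Multiply in F_19[x]: a(x)·b(x) = (x^3 + 10x^2 + 1)·(12x^3 + 5x^2 + 12x + 7) = 12x^6 + 11x^5 + 5x^4 + 6x^3 + 18x^2 + 12x + 7. This has degree ≥ 4, so divide by f(x) over F_19: 12x^6 + 11x^5 + 5x^4 + 6x^3 + 18x^2 + 12x + 7 = (12x^2 + 11x + 10)·(x^4 + 17x^2 + x + 1) + (16x^3 + 15x^2 + 10x + 16). Hence a·b ≡ 16x^3 + 15x^2 + 10x + 16 (mod f). (F_19[x]/(f) is a field with 19^4 = 130321 elements since f is irreducible of degree 4.)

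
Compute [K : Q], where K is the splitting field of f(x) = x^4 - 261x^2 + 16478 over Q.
[K : Q] = 4

Solving the quadratic in x^2: x^2 = (261 ± √(261^2 - 4·16478))/2 = (261 ± √2209)/2 = (261 ± 47)/2, giving x^2 = 154 or x^2 = 107. So f(x) = (x^2 - 154)(x^2 - 107) and the roots of f are ±√154, ±√107. Hence the splitting field is K = Q(√154, √107). Since 154 and 107 are distinct squarefree integers > 1, their product 16478 is not a perfect square, so √107 ∉ Q(√154). By the tower law [K:Q] = [Q(√154,√107):Q(√154)] · [Q(√154):Q] = 2 · 2 = 4.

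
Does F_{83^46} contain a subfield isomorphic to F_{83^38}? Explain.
No: F_{83^38} is not a subfield of F_{83^46}

F_{p^m} embeds in F_{p^n} iff m | n. Here 38 ∤ 46 (since 46 = 1·38 + 8 with remainder 8 ≠ 0), so F_{83^38} is not a subfield of F_{83^46}. Equivalently: if it were, the tower law would give 38 = [F_{83^38}:F_83] dividing [F_{83^46}:F_83] = 46, contradiction.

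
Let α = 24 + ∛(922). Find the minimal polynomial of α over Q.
m_α(x) = x^3 - 72x^2 + 1728x - 14746

Set β = α - 24 = ∛(922), so β^3 = 922. Then (α - 24)^3 - 922 = 0, i.e. α is a root of g(x) = (x - 24)^3 - 922 = x^3 - 72x^2 + 1728x - 14746. Since g(x) = h(x - 24) where h(x) = x^3 - 922, and h is irreducible over Q (because 922 is not a perfect cube, so h has no rational root, and a monic cubic with no rational root is irreducible), g is also irreducible (irreducibility is preserved under the substitution x → x - 24). Hence m_α(x) = x^3 - 72x^2 + 1728x - 14746.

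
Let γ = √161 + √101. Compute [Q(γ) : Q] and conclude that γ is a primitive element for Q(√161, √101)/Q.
[Q(γ) : Q] = 4 (equivalently, Q(γ) = Q(√161, √101))

Obviously Q(γ) ⊆ Q(√161, √101), and [Q(√161, √101):Q] = 4 (since 161, 101 are distinct squarefree integers > 1 with 16261 not a perfect square). To show equality we compute the minimal polynomial of γ. From γ = √161 + √101: γ^2 = 161 + 2√(16261) + 101 = 262 + 2√(16261), so γ^2 - 262 = 2√(16261); squaring, (γ^2 - 262)^2 = 4·16261, i.e. γ^4 - 524γ^2 + 68644 - 65044 = 0, i.e. γ^4 - 524γ^2 + 3600 = 0. So γ is a root of x^4 - 524x^2 + 3600. This polynomial is irreducible over Q: it has no rational root (each ±√161 ± √101 is irrational), and any factorization into two quadratics over Q would force √(16261) ∈ Q (pairing opposite roots) or √161, √101 ∈ Q (other pairings), all impossible. Hence [Q(γ):Q] = 4 = [Q(√161, √101):Q], so Q(γ) = Q(√161, √101).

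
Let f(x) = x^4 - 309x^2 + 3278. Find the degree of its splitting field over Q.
[K : Q] = 4

Solving the quadratic in x^2: x^2 = (309 ± √(309^2 - 4·3278))/2 = (309 ± √82369)/2 = (309 ± 287)/2, giving x^2 = 11 or x^2 = 298. So f(x) = (x^2 - 11)(x^2 - 298) and the roots of f are ±√11, ±√298. Hence the splitting field is K = Q(√11, √298). Since 11 and 298 are distinct squarefree integers > 1, their product 3278 is not a perfect square, so √298 ∉ Q(√11). By the tower law [K:Q] = [Q(√11,√298):Q(√11)] · [Q(√11):Q] = 2 · 2 = 4.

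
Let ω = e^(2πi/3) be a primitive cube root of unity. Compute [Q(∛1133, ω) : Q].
[Q(∛1133, ω) : Q] = 6

[Q(∛1133):Q] = 3 (min poly x^3 - 1133, irreducible since 1133 is not a perfect cube). [Q(ω):Q] = 2 (min poly x^2 + x + 1). Since Q(∛1133) ⊂ R and ω ∉ R, we have ω ∉ Q(∛1133), so x^2 + x + 1 remains irreducible over Q(∛1133) and [Q(∛1133, ω) : Q(∛1133)] = 2. By the tower law, [Q(∛1133, ω) : Q] = 3 · 2 = 6. (In fact Q(∛1133, ω) is the splitting field of x^3 - 1133 over Q.)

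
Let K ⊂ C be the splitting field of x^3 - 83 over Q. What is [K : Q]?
[K : Q] = 6

The roots of x^3 - 83 are ∛83, ω∛83, ω^2∛83 where ω = e^(2πi/3) is a primitive cube root of unity, so K = Q(∛83, ω). Now [Q(∛83):Q] = 3 (since 83 is not a perfect cube, x^3 - 83 is irreducible) and [Q(ω):Q] = 2. Both 2 and 3 divide [K:Q], and [K:Q] ≤ 3·2 = 6, so [K:Q] = 6. (Equivalently: Q(∛83) ⊂ R but ω ∉ R, so [K : Q(∛83)] = 2.)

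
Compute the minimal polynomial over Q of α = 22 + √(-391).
m_α(x) = x^2 - 44x + 875

From α - 22 = √(-391), squaring gives (α - 22)^2 = -391, i.e. α^2 - 44α + 484 = -391, so α^2 - 44α + 875 = 0. The discriminant of x^2 - 44x + 875 is (-44)^2 - 4·(875) = 1936 - 3500 = -1564, and 4·(-391) is not a perfect square in Q since -391 is squarefree and ≠ 1. Hence x^2 - 44x + 875 is irreducible over Q and is the minimal polynomial of α.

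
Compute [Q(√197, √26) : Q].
[Q(√197, √26) : Q] = 4

[Q(√197):Q] = 2 (min poly x^2 - 197, irreducible since 197 is squarefree > 1). For the top step, suppose √26 ∈ Q(√197), say √26 = c + d√197 with c, d ∈ Q. Squaring: 26 = c^2 + 197d^2 + 2cd√197. Since √197 ∉ Q this forces 2cd = 0. If d = 0 then √26 = c ∈ Q, contradicting 26 squarefree > 1. If c = 0 then 26 = 197d^2, so 197·26 = (197d)^2 is a perfect square in Q — but 197·26 = 5122 is not a perfect square (since 197 and 26 are distinct squarefree integers). Contradiction. Hence √26 ∉ Q(√197), so x^2 - 26 stays irreducible over Q(√197) and [Q(√197, √26) : Q(√197)] = 2. By the tower law, [Q(√197, √26) : Q] = 2 · 2 = 4.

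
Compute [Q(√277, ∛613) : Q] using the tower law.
[Q(√277, ∛613) : Q] = 6

Let L = Q(√277, ∛613). Since Q(√277) ⊂ L and [Q(√277):Q] = 2, the tower law gives 2 | [L:Q]. Likewise Q(∛613) ⊂ L with [Q(∛613):Q] = 3 (because 613 is not a perfect cube), so 3 | [L:Q]. As gcd(2,3) = 1, [L:Q] is divisible by 6. Conversely L is generated over Q by √277 and ∛613, so [L:Q] ≤ 2·3 = 6. Therefore [Q(√277, ∛613) : Q] = 6.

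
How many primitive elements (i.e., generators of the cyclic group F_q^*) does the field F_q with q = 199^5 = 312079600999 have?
There are φ(312079600998) = 93237606000 primitive elements

F_q^* is cyclic of order q - 1 = 312079600998. A cyclic group of order m has exactly φ(m) generators. Here m = 312079600998 = 2 · 3^2 · 11 · 71 · 22199431, so the number of primitive elements is φ(312079600998) = 93237606000.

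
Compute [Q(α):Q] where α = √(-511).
[Q(α):Q] = 2

[Q(α):Q] equals the degree of the minimal polynomial of α. Here α^2 = -511 and x^2 + 511 is irreducible (d = -511 is squarefree, ≠ 1, hence not a square), so deg(m_α) = 2. Thus [Q(α):Q] = 2.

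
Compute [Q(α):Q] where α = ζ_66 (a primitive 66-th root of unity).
[Q(α):Q] = 20

The minimal polynomial of ζ_66 over Q is the 66-th cyclotomic polynomial Φ_66(x), which is irreducible over Q and has degree φ(66) = 20. Hence [Q(α):Q] = φ(66) = 20.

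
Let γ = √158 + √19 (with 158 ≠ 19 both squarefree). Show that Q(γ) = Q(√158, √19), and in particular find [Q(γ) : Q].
[Q(γ) : Q] = 4 (equivalently, Q(γ) = Q(√158, √19))

Obviously Q(γ) ⊆ Q(√158, √19), and [Q(√158, √19):Q] = 4 (since 158, 19 are distinct squarefree integers > 1 with 3002 not a perfect square). To show equality we compute the minimal polynomial of γ. From γ = √158 + √19: γ^2 = 158 + 2√(3002) + 19 = 177 + 2√(3002), so γ^2 - 177 = 2√(3002); squaring, (γ^2 - 177)^2 = 4·3002, i.e. γ^4 - 354γ^2 + 31329 - 12008 = 0, i.e. γ^4 - 354γ^2 + 19321 = 0. So γ is a root of x^4 - 354x^2 + 19321. This polynomial is irreducible over Q: it has no rational root (each ±√158 ± √19 is irrational), and any factorization into two quadratics over Q would force √(3002) ∈ Q (pairing opposite roots) or √158, √19 ∈ Q (other pairings), all impossible. Hence [Q(γ):Q] = 4 = [Q(√158, √19):Q], so Q(γ) = Q(√158, √19).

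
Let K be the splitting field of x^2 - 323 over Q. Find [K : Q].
[K : Q] = 2

f(x) = x^2 - 323 factors as (x - √323)(x + √323). The splitting field is K = Q(√323). Since 323 is squarefree and > 1, it is not a perfect square, so x^2 - 323 is irreducible over Q and [Q(√323) : Q] = 2. Hence [K : Q] = 2.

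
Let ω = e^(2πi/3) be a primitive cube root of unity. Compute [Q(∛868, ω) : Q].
[Q(∛868, ω) : Q] = 6

[Q(∛868):Q] = 3 (min poly x^3 - 868, irreducible since 868 is not a perfect cube). [Q(ω):Q] = 2 (min poly x^2 + x + 1). Since Q(∛868) ⊂ R and ω ∉ R, we have ω ∉ Q(∛868), so x^2 + x + 1 remains irreducible over Q(∛868) and [Q(∛868, ω) : Q(∛868)] = 2. By the tower law, [Q(∛868, ω) : Q] = 3 · 2 = 6. (In fact Q(∛868, ω) is the splitting field of x^3 - 868 over Q.)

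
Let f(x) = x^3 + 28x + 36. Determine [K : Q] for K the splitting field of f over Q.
[K : Q] = 6

By the rational root test, any rational root of the monic integer polynomial f(x) = x^3 + 28x + 36 must be an integer dividing the constant term 36, i.e. one of ±{1, 2, 3, 4, 6, 9, 12, 18, 36}. Evaluating: f(1) = 65, f(-1) = 7, f(2) = 100, f(-2) = -28, f(3) = 147, f(-3) = -75, f(4) = 212, f(-4) = -140, f(6) = 420, f(-6) = -348, f(9) = 1017, f(-9) = -945, f(12) = 2100, f(-12) = -2028, f(18) = 6372, f(-18) = -6300, f(36) = 47700, f(-36) = -47628; none is 0, so f has no rational root and is therefore irreducible over Q (a cubic with no linear factor over a field is irreducible). For an irreducible cubic, the Galois group is A_3 or S_3 according as the discriminant disc(f) = -4a^3 - 27b^2 = -4·(28)^3 - 27·(36)^2 = -122800 is or is not a square in Q. Here disc(f) = -122800 is not a perfect square in Q, so the Galois group of f over Q is not contained in A_3 and must be all of S_3. The splitting field has degree |S_3| = 6 over Q, so [K : Q] = 6.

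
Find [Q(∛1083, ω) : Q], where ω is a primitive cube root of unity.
[Q(∛1083, ω) : Q] = 6

[Q(∛1083):Q] = 3 (min poly x^3 - 1083, irreducible since 1083 is not a perfect cube). [Q(ω):Q] = 2 (min poly x^2 + x + 1). Since Q(∛1083) ⊂ R and ω ∉ R, we have ω ∉ Q(∛1083), so x^2 + x + 1 remains irreducible over Q(∛1083) and [Q(∛1083, ω) : Q(∛1083)] = 2. By the tower law, [Q(∛1083, ω) : Q] = 3 · 2 = 6. (In fact Q(∛1083, ω) is the splitting field of x^3 - 1083 over Q.)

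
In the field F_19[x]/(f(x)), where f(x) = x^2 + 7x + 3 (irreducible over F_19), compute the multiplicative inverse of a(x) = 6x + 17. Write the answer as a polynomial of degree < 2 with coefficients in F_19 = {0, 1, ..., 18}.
a(x)^(-1) ≡ 18x + 18 (mod f(x))

Since f is irreducible over F_19, F_19[x]/(f) is a field and a(x) ≠ 0 has an inverse. Apply the extended Euclidean algorithm to f(x) and a(x) in F_19[x]: f(x) = (16x + 16)·a(x) + (16). The last nonzero remainder is the constant 16 = gcd(f, a) in F_19. Back-substituting through the division chain expresses 16 = s(x)·a(x) + t(x)·f(x) with s(x) ≡ 3x + 3 (mod f), so (3x + 3)·a(x) ≡ 16 (mod f). Multiplying by 16^(-1) ≡ 6 in F_19 gives a(x)^(-1) ≡ 6·(3x + 3) ≡ 18x + 18 (mod f). Check: (6x + 17)·(18x + 18) = 13x^2 + 15x + 2 ≡ 1 (mod x^2 + 7x + 3).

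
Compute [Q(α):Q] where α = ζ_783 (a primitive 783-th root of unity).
[Q(α):Q] = 504

The minimal polynomial of ζ_783 over Q is the 783-th cyclotomic polynomial Φ_783(x), which is irreducible over Q and has degree φ(783) = 504. Hence [Q(α):Q] = φ(783) = 504.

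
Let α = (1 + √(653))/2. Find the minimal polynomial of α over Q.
m_α(x) = x^2 - x - 163

From 2α - 1 = √(653), squaring gives (2α - 1)^2 = 653, i.e. 4α^2 - 4α + 1 = 653, so α^2 - α + (1 - 653)/4 = 0. Since 653 ≡ 1 (mod 4), (1 - 653)/4 = -163 ∈ Z. The polynomial x^2 - x - 163 has discriminant 1 - 4·(-163) = 653, which is not a perfect square in Q (d = 653 is squarefree and ≠ 1), so x^2 - x - 163 is irreducible over Q. It is the minimal polynomial of α.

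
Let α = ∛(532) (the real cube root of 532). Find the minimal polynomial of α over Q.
m_α(x) = x^3 - 532

α satisfies α^3 = 532, so x^3 - 532 annihilates α. By the rational root test, a rational root p/q (in lowest terms) of x^3 - 532 would satisfy p^3 = 532 q^3, forcing q = 1 and p^3 = 532; but 532 is not a perfect cube, contradiction. A monic cubic over Q with no rational root is irreducible (any nontrivial factorization would include a linear factor). Hence x^3 - 532 is the minimal polynomial of α, and in particular [Q(α):Q] = 3.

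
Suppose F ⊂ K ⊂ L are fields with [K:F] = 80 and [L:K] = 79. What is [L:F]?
[L:F] = 6320

The tower law says that for any tower of field extensions F ⊂ K ⊂ L with finite degrees, [L:F] = [L:K] · [K:F]. Here this gives [L:F] = 79 · 80 = 6320.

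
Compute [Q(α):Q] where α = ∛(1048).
[Q(α):Q] = 3

The minimal polynomial of α is x^3 - 1048, irreducible over Q since 1048 is not a perfect cube (so x^3 - 1048 has no rational root). Hence [Q(α):Q] = deg(m_α) = 3.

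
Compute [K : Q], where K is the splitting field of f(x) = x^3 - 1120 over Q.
[K : Q] = 6

The roots of x^3 - 1120 are ∛1120, ω∛1120, ω^2∛1120 where ω = e^(2πi/3) is a primitive cube root of unity, so K = Q(∛1120, ω). Now [Q(∛1120):Q] = 3 (since 1120 is not a perfect cube, x^3 - 1120 is irreducible) and [Q(ω):Q] = 2. Both 2 and 3 divide [K:Q], and [K:Q] ≤ 3·2 = 6, so [K:Q] = 6. (Equivalently: Q(∛1120) ⊂ R but ω ∉ R, so [K : Q(∛1120)] = 2.)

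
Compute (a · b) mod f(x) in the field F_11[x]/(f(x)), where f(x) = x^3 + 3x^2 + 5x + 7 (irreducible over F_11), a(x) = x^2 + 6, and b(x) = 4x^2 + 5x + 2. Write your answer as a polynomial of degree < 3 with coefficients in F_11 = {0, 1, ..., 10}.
a · b ≡ 5x^2 + 4x + 6 (mod f(x))

Multiply in F_11[x]: a(x)·b(x) = (x^2 + 6)·(4x^2 + 5x + 2) = 4x^4 + 5x^3 + 4x^2 + 8x + 1. This has degree ≥ 3, so divide by f(x) over F_11: 4x^4 + 5x^3 + 4x^2 + 8x + 1 = (4x + 4)·(x^3 + 3x^2 + 5x + 7) + (5x^2 + 4x + 6). Hence a·b ≡ 5x^2 + 4x + 6 (mod f). (F_11[x]/(f) is a field with 11^3 = 1331 elements since f is irreducible of degree 3.)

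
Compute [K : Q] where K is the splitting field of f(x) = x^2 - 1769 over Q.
[K : Q] = 2

f(x) = x^2 - 1769 factors as (x - √1769)(x + √1769). The splitting field is K = Q(√1769). Since 1769 is squarefree and > 1, it is not a perfect square, so x^2 - 1769 is irreducible over Q and [Q(√1769) : Q] = 2. Hence [K : Q] = 2.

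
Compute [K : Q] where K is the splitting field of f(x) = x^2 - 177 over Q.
[K : Q] = 2

f(x) = x^2 - 177 factors as (x - √177)(x + √177). The splitting field is K = Q(√177). Since 177 is squarefree and > 1, it is not a perfect square, so x^2 - 177 is irreducible over Q and [Q(√177) : Q] = 2. Hence [K : Q] = 2.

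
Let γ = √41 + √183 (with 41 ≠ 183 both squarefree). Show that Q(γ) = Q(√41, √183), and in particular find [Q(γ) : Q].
[Q(γ) : Q] = 4 (equivalently, Q(γ) = Q(√41, √183))

Obviously Q(γ) ⊆ Q(√41, √183), and [Q(√41, √183):Q] = 4 (since 41, 183 are distinct squarefree integers > 1 with 7503 not a perfect square). To show equality we compute the minimal polynomial of γ. From γ = √41 + √183: γ^2 = 41 + 2√(7503) + 183 = 224 + 2√(7503), so γ^2 - 224 = 2√(7503); squaring, (γ^2 - 224)^2 = 4·7503, i.e. γ^4 - 448γ^2 + 50176 - 30012 = 0, i.e. γ^4 - 448γ^2 + 20164 = 0. So γ is a root of x^4 - 448x^2 + 20164. This polynomial is irreducible over Q: it has no rational root (each ±√41 ± √183 is irrational), and any factorization into two quadratics over Q would force √(7503) ∈ Q (pairing opposite roots) or √41, √183 ∈ Q (other pairings), all impossible. Hence [Q(γ):Q] = 4 = [Q(√41, √183):Q], so Q(γ) = Q(√41, √183).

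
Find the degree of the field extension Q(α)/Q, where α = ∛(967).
[Q(α):Q] = 3

The minimal polynomial of α is x^3 - 967, irreducible over Q since 967 is not a perfect cube (so x^3 - 967 has no rational root). Hence [Q(α):Q] = deg(m_α) = 3.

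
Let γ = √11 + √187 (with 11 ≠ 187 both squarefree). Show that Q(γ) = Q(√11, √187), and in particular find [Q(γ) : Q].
[Q(γ) : Q] = 4 (equivalently, Q(γ) = Q(√11, √187))

Obviously Q(γ) ⊆ Q(√11, √187), and [Q(√11, √187):Q] = 4 (since 11, 187 are distinct squarefree integers > 1 with 2057 not a perfect square). To show equality we compute the minimal polynomial of γ. From γ = √11 + √187: γ^2 = 11 + 2√(2057) + 187 = 198 + 2√(2057), so γ^2 - 198 = 2√(2057); squaring, (γ^2 - 198)^2 = 4·2057, i.e. γ^4 - 396γ^2 + 39204 - 8228 = 0, i.e. γ^4 - 396γ^2 + 30976 = 0. So γ is a root of x^4 - 396x^2 + 30976. This polynomial is irreducible over Q: it has no rational root (each ±√11 ± √187 is irrational), and any factorization into two quadratics over Q would force √(2057) ∈ Q (pairing opposite roots) or √11, √187 ∈ Q (other pairings), all impossible. Hence [Q(γ):Q] = 4 = [Q(√11, √187):Q], so Q(γ) = Q(√11, √187).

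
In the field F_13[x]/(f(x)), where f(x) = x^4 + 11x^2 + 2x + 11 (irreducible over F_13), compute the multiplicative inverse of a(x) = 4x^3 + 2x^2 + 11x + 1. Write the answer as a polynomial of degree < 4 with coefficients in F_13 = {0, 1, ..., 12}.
a(x)^(-1) ≡ x^3 + 12x^2 + 7x + 2 (mod f(x))

Since f is irreducible over F_13, F_13[x]/(f) is a field and a(x) ≠ 0 has an inverse. Apply the extended Euclidean algorithm to f(x) and a(x) in F_13[x]: f(x) = (10x + 8)·a(x) + (2x^2 + 8x + 3);  a(x) = (2x + 6)·(2x^2 + 8x + 3) + (9x + 9);  (2x^2 + 8x + 3) = (6x + 5)·(9x + 9) + (10). The last nonzero remainder is the constant 10 = gcd(f, a) in F_13. Back-substituting through the division chain expresses 10 = s(x)·a(x) + t(x)·f(x) with s(x) ≡ 10x^3 + 3x^2 + 5x + 7 (mod f), so (10x^3 + 3x^2 + 5x + 7)·a(x) ≡ 10 (mod f). Multiplying by 10^(-1) ≡ 4 in F_13 gives a(x)^(-1) ≡ 4·(10x^3 + 3x^2 + 5x + 7) ≡ x^3 + 12x^2 + 7x + 2 (mod f). Check: (4x^3 + 2x^2 + 11x + 1)·(x^3 + 12x^2 + 7x + 2) = 4x^6 + 11x^5 + 11x^4 + 12x^3 + 2x^2 + 3x + 2 ≡ 1 (mod x^4 + 11x^2 + 2x + 11).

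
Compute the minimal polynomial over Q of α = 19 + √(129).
m_α(x) = x^2 - 38x + 232

From α - 19 = √(129), squaring gives (α - 19)^2 = 129, i.e. α^2 - 38α + 361 = 129, so α^2 - 38α + 232 = 0. The discriminant of x^2 - 38x + 232 is (-38)^2 - 4·(232) = 1444 - 928 = 516, and 4·(129) is not a perfect square in Q since 129 is squarefree and ≠ 1. Hence x^2 - 38x + 232 is irreducible over Q and is the minimal polynomial of α.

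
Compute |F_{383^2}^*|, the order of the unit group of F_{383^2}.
|F_{383^2}^*| = 146688

F_{383^2} has 383^2 = 146689 elements; its multiplicative group consists of all nonzero elements, so |F_{383^2}^*| = 146689 - 1 = 146688. (It is cyclic since any finite subgroup of the multiplicative group of a field is cyclic.)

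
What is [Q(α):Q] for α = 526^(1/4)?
[Q(α):Q] = 4

α is a root of x^4 - 526. By Eisenstein's criterion at the prime p = 2 (which divides the constant term 526 but p^2 = 4 does not, since 526 is squarefree), x^4 - 526 is irreducible over Q. Hence [Q(α):Q] = 4.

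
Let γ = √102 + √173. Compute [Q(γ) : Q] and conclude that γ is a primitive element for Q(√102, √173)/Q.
[Q(γ) : Q] = 4 (equivalently, Q(γ) = Q(√102, √173))

Obviously Q(γ) ⊆ Q(√102, √173), and [Q(√102, √173):Q] = 4 (since 102, 173 are distinct squarefree integers > 1 with 17646 not a perfect square). To show equality we compute the minimal polynomial of γ. From γ = √102 + √173: γ^2 = 102 + 2√(17646) + 173 = 275 + 2√(17646), so γ^2 - 275 = 2√(17646); squaring, (γ^2 - 275)^2 = 4·17646, i.e. γ^4 - 550γ^2 + 75625 - 70584 = 0, i.e. γ^4 - 550γ^2 + 5041 = 0. So γ is a root of x^4 - 550x^2 + 5041. This polynomial is irreducible over Q: it has no rational root (each ±√102 ± √173 is irrational), and any factorization into two quadratics over Q would force √(17646) ∈ Q (pairing opposite roots) or √102, √173 ∈ Q (other pairings), all impossible. Hence [Q(γ):Q] = 4 = [Q(√102, √173):Q], so Q(γ) = Q(√102, √173).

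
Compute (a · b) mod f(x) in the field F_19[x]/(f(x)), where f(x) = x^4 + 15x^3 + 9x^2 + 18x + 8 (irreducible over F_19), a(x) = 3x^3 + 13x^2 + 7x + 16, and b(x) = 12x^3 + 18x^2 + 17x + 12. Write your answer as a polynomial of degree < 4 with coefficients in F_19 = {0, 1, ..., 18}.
a · b ≡ x^3 + x^2 + 11x + 18 (mod f(x))

Multiply in F_19[x]: a(x)·b(x) = (3x^3 + 13x^2 + 7x + 16)·(12x^3 + 18x^2 + 17x + 12) = 17x^6 + x^5 + 8x^4 + 5x^3 + 12x^2 + 14x + 2. This has degree ≥ 4, so divide by f(x) over F_19: 17x^6 + x^5 + 8x^4 + 5x^3 + 12x^2 + 14x + 2 = (17x^2 + 12x + 17)·(x^4 + 15x^3 + 9x^2 + 18x + 8) + (x^3 + x^2 + 11x + 18). Hence a·b ≡ x^3 + x^2 + 11x + 18 (mod f). (F_19[x]/(f) is a field with 19^4 = 130321 elements since f is irreducible of degree 4.)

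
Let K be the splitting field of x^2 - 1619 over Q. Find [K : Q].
[K : Q] = 2

f(x) = x^2 - 1619 factors as (x - √1619)(x + √1619). The splitting field is K = Q(√1619). Since 1619 is squarefree and > 1, it is not a perfect square, so x^2 - 1619 is irreducible over Q and [Q(√1619) : Q] = 2. Hence [K : Q] = 2.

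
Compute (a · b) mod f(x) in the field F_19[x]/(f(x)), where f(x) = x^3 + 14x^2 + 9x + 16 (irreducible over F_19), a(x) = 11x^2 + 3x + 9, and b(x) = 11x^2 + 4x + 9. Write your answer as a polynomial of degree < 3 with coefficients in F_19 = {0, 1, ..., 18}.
a · b ≡ 4x^2 + 7x + 18 (mod f(x))

Multiply in F_19[x]: a(x)·b(x) = (11x^2 + 3x + 9)·(11x^2 + 4x + 9) = 7x^4 + x^3 + x^2 + 6x + 5. This has degree ≥ 3, so divide by f(x) over F_19: 7x^4 + x^3 + x^2 + 6x + 5 = (7x + 17)·(x^3 + 14x^2 + 9x + 16) + (4x^2 + 7x + 18). Hence a·b ≡ 4x^2 + 7x + 18 (mod f). (F_19[x]/(f) is a field with 19^3 = 6859 elements since f is irreducible of degree 3.)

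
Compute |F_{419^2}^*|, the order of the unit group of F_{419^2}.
|F_{419^2}^*| = 175560

F_{419^2} has 419^2 = 175561 elements; its multiplicative group consists of all nonzero elements, so |F_{419^2}^*| = 175561 - 1 = 175560. (It is cyclic since any finite subgroup of the multiplicative group of a field is cyclic.)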